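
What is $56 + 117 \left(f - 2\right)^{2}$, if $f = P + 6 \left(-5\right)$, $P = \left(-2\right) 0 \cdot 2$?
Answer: $119864$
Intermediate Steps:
$P = 0$ ($P = 0 \cdot 2 = 0$)
$f = -30$ ($f = 0 + 6 \left(-5\right) = 0 - 30 = -30$)
$56 + 117 \left(f - 2\right)^{2} = 56 + 117 \left(-30 - 2\right)^{2} = 56 + 117 \left(-32\right)^{2} = 56 + 117 \cdot 1024 = 56 + 119808 = 119864$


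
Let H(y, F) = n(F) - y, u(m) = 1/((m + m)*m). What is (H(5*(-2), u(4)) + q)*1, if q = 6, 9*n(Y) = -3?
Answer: 47/3 ≈ 15.667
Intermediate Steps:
n(Y) = -1/3 (n(Y) = (1/9)*(-3) = -1/3)
u(m) = 1/(2*m**2) (u(m) = 1/(((2*m))*m) = (1/(2*m))/m = 1/(2*m**2))
H(y, F) = -1/3 - y
(H(5*(-2), u(4)) + q)*1 = ((-1/3 - 5*(-2)) + 6)*1 = ((-1/3 - 1*(-10)) + 6)*1 = ((-1/3 + 10) + 6)*1 = (29/3 + 6)*1 = (47/3)*1 = 47/3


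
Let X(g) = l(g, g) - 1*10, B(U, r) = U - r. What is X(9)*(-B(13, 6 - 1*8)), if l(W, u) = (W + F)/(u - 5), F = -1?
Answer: 120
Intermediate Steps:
l(W, u) = (-1 + W)/(-5 + u) (l(W, u) = (W - 1)/(u - 5) = (-1 + W)/(-5 + u))
X(g) = -10 + (-1 + g)/(-5 + g) (X(g) = (-1 + g)/(-5 + g) - 1*10 = (-1 + g)/(-5 + g) - 10 = -10 + (-1 + g)/(-5 + g))
X(9)*(-B(13, 6 - 1*8)) = ((49 - 9*9)/(-5 + 9))*(-(13 - (6 - 1*8))) = ((49 - 81)/4)*(-(13 - (6 - 8))) = ((1/4)*(-32))*(-(13 - 1*(-2))) = -(-8)*(13 + 2) = -(-8)*15 = -8*(-15) = 120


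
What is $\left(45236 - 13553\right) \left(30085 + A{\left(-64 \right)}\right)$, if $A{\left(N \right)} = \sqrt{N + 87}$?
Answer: $953183055 + 31683 \sqrt{23} \approx 9.5333 \cdot 10^{8}$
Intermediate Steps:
$A{\left(N \right)} = \sqrt{87 + N}$
$\left(45236 - 13553\right) \left(30085 + A{\left(-64 \right)}\right) = \left(45236 - 13553\right) \left(30085 + \sqrt{87 - 64}\right) = 31683 \left(30085 + \sqrt{23}\right) = 953183055 + 31683 \sqrt{23}$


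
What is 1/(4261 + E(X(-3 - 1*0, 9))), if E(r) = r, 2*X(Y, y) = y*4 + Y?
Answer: 2/8555 ≈ 0.00023378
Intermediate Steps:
X(Y, y) = Y/2 + 2*y (X(Y, y) = (y*4 + Y)/2 = (4*y + Y)/2 = (Y + 4*y)/2 = Y/2 + 2*y)
1/(4261 + E(X(-3 - 1*0, 9))) = 1/(4261 + ((-3 - 1*0)/2 + 2*9)) = 1/(4261 + ((-3 + 0)/2 + 18)) = 1/(4261 + ((1/2)*(-3) + 18)) = 1/(4261 + (-3/2 + 18)) = 1/(4261 + 33/2) = 1/(8555/2) = 2/8555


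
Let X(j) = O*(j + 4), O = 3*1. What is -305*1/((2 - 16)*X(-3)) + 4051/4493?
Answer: 1540507/188706 ≈ 8.1635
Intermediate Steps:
O = 3
X(j) = 12 + 3*j (X(j) = 3*(j + 4) = 3*(4 + j) = 12 + 3*j)
-305*1/((2 - 16)*X(-3)) + 4051/4493 = -305*1/((2 - 16)*(12 + 3*(-3))) + 4051/4493 = -305*(-1/(14*(12 - 9))) + 4051*(1/4493) = -305/((-14*3)) + 4051/4493 = -305/(-42) + 4051/4493 = -305*(-1/42) + 4051/4493 = 305/42 + 4051/4493 = 1540507/188706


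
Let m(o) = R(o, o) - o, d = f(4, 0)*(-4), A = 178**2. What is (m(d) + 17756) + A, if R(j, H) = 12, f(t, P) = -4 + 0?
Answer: 49436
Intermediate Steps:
A = 31684
f(t, P) = -4
d = 16 (d = -4*(-4) = 16)
m(o) = 12 - o
(m(d) + 17756) + A = ((12 - 1*16) + 17756) + 31684 = ((12 - 16) + 17756) + 31684 = (-4 + 17756) + 31684 = 17752 + 31684 = 49436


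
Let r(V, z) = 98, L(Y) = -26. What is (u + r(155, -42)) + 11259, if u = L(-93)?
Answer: 11331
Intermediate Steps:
u = -26
(u + r(155, -42)) + 11259 = (-26 + 98) + 11259 = 72 + 11259 = 11331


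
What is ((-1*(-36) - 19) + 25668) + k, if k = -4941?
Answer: 20744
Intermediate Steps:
((-1*(-36) - 19) + 25668) + k = ((-1*(-36) - 19) + 25668) - 4941 = ((36 - 19) + 25668) - 4941 = (17 + 25668) - 4941 = 25685 - 4941 = 20744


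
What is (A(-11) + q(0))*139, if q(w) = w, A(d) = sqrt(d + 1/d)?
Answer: 139*I*sqrt(1342)/11 ≈ 462.91*I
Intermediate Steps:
(A(-11) + q(0))*139 = (sqrt(-11 + 1/(-11)) + 0)*139 = (sqrt(-11 - 1/11) + 0)*139 = (sqrt(-122/11) + 0)*139 = (I*sqrt(1342)/11 + 0)*139 = (I*sqrt(1342)/11)*139 = 139*I*sqrt(1342)/11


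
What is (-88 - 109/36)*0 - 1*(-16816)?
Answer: 16816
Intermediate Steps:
(-88 - 109/36)*0 - 1*(-16816) = (-88 - 109*1/36)*0 + 16816 = (-88 - 109/36)*0 + 16816 = -3277/36*0 + 16816 = 0 + 16816 = 16816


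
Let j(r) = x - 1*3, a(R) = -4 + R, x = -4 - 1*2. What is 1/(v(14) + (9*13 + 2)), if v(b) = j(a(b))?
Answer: 1/110 ≈ 0.0090909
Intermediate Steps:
x = -6 (x = -4 - 2 = -6)
j(r) = -9 (j(r) = -6 - 1*3 = -6 - 3 = -9)
v(b) = -9
1/(v(14) + (9*13 + 2)) = 1/(-9 + (9*13 + 2)) = 1/(-9 + (117 + 2)) = 1/(-9 + 119) = 1/110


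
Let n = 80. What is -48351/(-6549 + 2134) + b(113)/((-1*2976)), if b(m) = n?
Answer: 8971211/821190 ≈ 10.925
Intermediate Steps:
b(m) = 80
-48351/(-6549 + 2134) + b(113)/((-1*2976)) = -48351/(-6549 + 2134) + 80/((-1*2976)) = -48351/(-4415) + 80/(-2976) = -48351*(-1/4415) + 80*(-1/2976) = 48351/4415 - 5/186 = 8971211/821190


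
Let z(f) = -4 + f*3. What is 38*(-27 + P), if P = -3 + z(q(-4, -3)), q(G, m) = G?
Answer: -1748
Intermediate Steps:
z(f) = -4 + 3*f
P = -19 (P = -3 + (-4 + 3*(-4)) = -3 + (-4 - 12) = -3 - 16 = -19)
38*(-27 + P) = 38*(-27 - 19) = 38*(-46) = -1748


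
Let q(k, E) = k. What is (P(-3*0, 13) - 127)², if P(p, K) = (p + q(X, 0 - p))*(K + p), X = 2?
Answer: 10201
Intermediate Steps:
P(p, K) = (2 + p)*(K + p) (P(p, K) = (p + 2)*(K + p) = (2 + p)*(K + p))
(P(-3*0, 13) - 127)² = (((-3*0)² + 2*13 + 2*(-3*0) + 13*(-3*0)) - 127)² = ((0² + 26 + 2*0 + 13*0) - 127)² = ((0 + 26 + 0 + 0) - 127)² = (26 - 127)² = (-101)² = 10201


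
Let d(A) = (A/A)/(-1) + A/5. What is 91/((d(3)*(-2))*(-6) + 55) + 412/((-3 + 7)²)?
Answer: 27673/1004 ≈ 27.563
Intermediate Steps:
d(A) = -1 + A/5 (d(A) = 1*(-1) + A*(⅕) = -1 + A/5)
91/((d(3)*(-2))*(-6) + 55) + 412/((-3 + 7)²) = 91/(((-1 + (⅕)*3)*(-2))*(-6) + 55) + 412/((-3 + 7)²) = 91/(((-1 + ⅗)*(-2))*(-6) + 55) + 412/(4²) = 91/(-⅖*(-2)*(-6) + 55) + 412/16 = 91/((⅘)*(-6) + 55) + 412*(1/16) = 91/(-24/5 + 55) + 103/4 = 91/(251/5) + 103/4 = 91*(5/251) + 103/4 = 455/251 + 103/4 = 27673/1004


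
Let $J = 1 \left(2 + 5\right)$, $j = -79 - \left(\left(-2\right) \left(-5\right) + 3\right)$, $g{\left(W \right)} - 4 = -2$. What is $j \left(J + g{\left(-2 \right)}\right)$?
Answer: $-828$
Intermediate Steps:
$g{\left(W \right)} = 2$ ($g{\left(W \right)} = 4 - 2 = 2$)
$j = -92$ ($j = -79 - \left(10 + 3\right) = -79 - 13 = -92$)
$J = 7$ ($J = 1 \cdot 7 = 7$)
$j \left(J + g{\left(-2 \right)}\right) = - 92 \left(7 + 2\right) = \left(-92\right) 9 = -828$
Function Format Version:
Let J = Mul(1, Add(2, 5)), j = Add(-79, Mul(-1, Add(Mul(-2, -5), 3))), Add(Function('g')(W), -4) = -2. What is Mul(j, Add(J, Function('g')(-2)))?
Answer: -828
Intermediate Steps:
Function('g')(W) = 2 (Function('g')(W) = Add(4, -2) = 2)
j = -92 (j = Add(-79, Mul(-1, Add(10, 3))) = Add(-79, Mul(-1, 13)) = Add(-79, -13) = -92)
J = 7 (J = Mul(1, 7) = 7)
Mul(j, Add(J, Function('g')(-2))) = Mul(-92, Add(7, 2)) = Mul(-92, 9) = -828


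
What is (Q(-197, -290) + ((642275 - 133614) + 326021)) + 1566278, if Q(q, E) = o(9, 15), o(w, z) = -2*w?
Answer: 2400942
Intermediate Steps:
Q(q, E) = -18 (Q(q, E) = -2*9 = -18)
(Q(-197, -290) + ((642275 - 133614) + 326021)) + 1566278 = (-18 + ((642275 - 133614) + 326021)) + 1566278 = (-18 + (508661 + 326021)) + 1566278 = (-18 + 834682) + 1566278 = 834664 + 1566278 = 2400942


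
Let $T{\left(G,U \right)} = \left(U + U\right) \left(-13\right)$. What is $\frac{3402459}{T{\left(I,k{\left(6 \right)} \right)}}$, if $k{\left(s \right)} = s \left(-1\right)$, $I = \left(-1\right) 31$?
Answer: $\frac{1134153}{52} \approx 21811.0$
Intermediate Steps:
$I = -31$
$k{\left(s \right)} = - s$
$T{\left(G,U \right)} = - 26 U$ ($T{\left(G,U \right)} = 2 U \left(-13\right) = - 26 U$)
$\frac{3402459}{T{\left(I,k{\left(6 \right)} \right)}} = \frac{3402459}{\left(-26\right) \left(\left(-1\right) 6\right)} = \frac{3402459}{\left(-26\right) \left(-6\right)} = \frac{3402459}{156} = 3402459 \cdot \frac{1}{156} = \frac{1134153}{52}$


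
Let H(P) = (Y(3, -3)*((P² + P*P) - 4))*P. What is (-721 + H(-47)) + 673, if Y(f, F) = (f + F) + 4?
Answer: -829880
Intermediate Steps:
Y(f, F) = 4 + F + f (Y(f, F) = (F + f) + 4 = 4 + F + f)
H(P) = P*(-16 + 8*P²) (H(P) = ((4 - 3 + 3)*((P² + P*P) - 4))*P = (4*((P² + P²) - 4))*P = (4*(2*P² - 4))*P = (4*(-4 + 2*P²))*P = (-16 + 8*P²)*P = P*(-16 + 8*P²))
(-721 + H(-47)) + 673 = (-721 + 8*(-47)*(-2 + (-47)²)) + 673 = (-721 + 8*(-47)*(-2 + 2209)) + 673 = (-721 + 8*(-47)*2207) + 673 = (-721 - 829832) + 673 = -830553 + 673 = -829880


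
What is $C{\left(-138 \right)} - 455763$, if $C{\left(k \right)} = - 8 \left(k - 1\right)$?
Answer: $-454651$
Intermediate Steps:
$C{\left(k \right)} = 8 - 8 k$ ($C{\left(k \right)} = - 8 \left(-1 + k\right) = 8 - 8 k$)
$C{\left(-138 \right)} - 455763 = \left(8 - -1104\right) - 455763 = \left(8 + 1104\right) - 455763 = 1112 - 455763 = -454651$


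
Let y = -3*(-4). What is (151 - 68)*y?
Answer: 996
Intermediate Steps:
y = 12
(151 - 68)*y = (151 - 68)*12 = 83*12 = 996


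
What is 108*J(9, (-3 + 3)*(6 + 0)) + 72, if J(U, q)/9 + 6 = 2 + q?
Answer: -3816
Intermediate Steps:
J(U, q) = -36 + 9*q (J(U, q) = -54 + 9*(2 + q) = -54 + (18 + 9*q) = -36 + 9*q)
108*J(9, (-3 + 3)*(6 + 0)) + 72 = 108*(-36 + 9*((-3 + 3)*(6 + 0))) + 72 = 108*(-36 + 9*(0*6)) + 72 = 108*(-36 + 9*0) + 72 = 108*(-36 + 0) + 72 = 108*(-36) + 72 = -3888 + 72 = -3816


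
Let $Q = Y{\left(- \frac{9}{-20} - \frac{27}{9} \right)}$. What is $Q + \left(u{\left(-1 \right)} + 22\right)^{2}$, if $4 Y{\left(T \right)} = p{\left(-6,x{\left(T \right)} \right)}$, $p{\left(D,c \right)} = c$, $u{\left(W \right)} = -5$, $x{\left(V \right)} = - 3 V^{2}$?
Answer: $\frac{454597}{1600} \approx 284.12$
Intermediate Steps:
$Y{\left(T \right)} = - \frac{3 T^{2}}{4}$ ($Y{\left(T \right)} = \frac{\left(-3\right) T^{2}}{4} = - \frac{3 T^{2}}{4}$)
$Q = - \frac{7803}{1600}$ ($Q = - \frac{3 \left(- \frac{9}{-20} - \frac{27}{9}\right)^{2}}{4} = - \frac{3 \left(\left(-9\right) \left(- \frac{1}{20}\right) - 3\right)^{2}}{4} = - \frac{3 \left(\frac{9}{20} - 3\right)^{2}}{4} = - \frac{3 \left(- \frac{51}{20}\right)^{2}}{4} = \left(- \frac{3}{4}\right) \frac{2601}{400} = - \frac{7803}{1600} \approx -4.8769$)
$Q + \left(u{\left(-1 \right)} + 22\right)^{2} = - \frac{7803}{1600} + \left(-5 + 22\right)^{2} = - \frac{7803}{1600} + 17^{2} = - \frac{7803}{1600} + 289 = \frac{454597}{1600}$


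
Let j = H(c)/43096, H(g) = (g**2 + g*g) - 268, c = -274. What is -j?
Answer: -37471/10774 ≈ -3.4779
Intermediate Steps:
H(g) = -268 + 2*g**2 (H(g) = (g**2 + g**2) - 268 = 2*g**2 - 268 = -268 + 2*g**2)
j = 37471/10774 (j = (-268 + 2*(-274)**2)/43096 = (-268 + 2*75076)*(1/43096) = (-268 + 150152)*(1/43096) = 149884*(1/43096) = 37471/10774 ≈ 3.4779)
-j = -1*37471/10774 = -37471/10774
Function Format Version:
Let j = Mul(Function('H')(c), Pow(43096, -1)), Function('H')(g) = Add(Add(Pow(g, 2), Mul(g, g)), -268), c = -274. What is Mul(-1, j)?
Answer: Rational(-37471, 10774) ≈ -3.4779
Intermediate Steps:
Function('H')(g) = Add(-268, Mul(2, Pow(g, 2))) (Function('H')(g) = Add(Add(Pow(g, 2), Pow(g, 2)), -268) = Add(Mul(2, Pow(g, 2)), -268) = Add(-268, Mul(2, Pow(g, 2))))
j = Rational(37471, 10774) (j = Mul(Add(-268, Mul(2, Pow(-274, 2))), Pow(43096, -1)) = Mul(Add(-268, Mul(2, 75076)), Rational(1, 43096)) = Mul(Add(-268, 150152), Rational(1, 43096)) = Mul(149884, Rational(1, 43096)) = Rational(37471, 10774) ≈ 3.4779)
Mul(-1, j) = Mul(-1, Rational(37471, 10774)) = Rational(-37471, 10774)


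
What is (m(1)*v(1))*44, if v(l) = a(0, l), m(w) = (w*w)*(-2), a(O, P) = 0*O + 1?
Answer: -88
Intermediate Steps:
a(O, P) = 1 (a(O, P) = 0 + 1 = 1)
m(w) = -2*w² (m(w) = w²*(-2) = -2*w²)
v(l) = 1
(m(1)*v(1))*44 = (-2*1²*1)*44 = (-2*1*1)*44 = -2*1*44 = -2*44 = -88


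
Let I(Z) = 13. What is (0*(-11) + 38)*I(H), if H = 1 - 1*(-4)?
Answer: 494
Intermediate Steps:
H = 5 (H = 1 + 4 = 5)
(0*(-11) + 38)*I(H) = (0*(-11) + 38)*13 = (0 + 38)*13 = 38*13 = 494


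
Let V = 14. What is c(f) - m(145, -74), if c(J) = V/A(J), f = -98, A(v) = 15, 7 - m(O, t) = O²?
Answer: 315284/15 ≈ 21019.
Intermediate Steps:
m(O, t) = 7 - O²
c(J) = 14/15
c(f) - m(145, -74) = 14/15 - (7 - 1*145²) = 14/15 - (7 - 1*21025) = 14/15 - (7 - 21025) = 14/15 - 1*(-21018) = 14/15 + 21018 = 315284/15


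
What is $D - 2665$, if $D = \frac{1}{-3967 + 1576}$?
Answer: $- \frac{6372016}{2391} \approx -2665.0$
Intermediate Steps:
$D = - \frac{1}{2391}$ ($D = \frac{1}{-2391} = - \frac{1}{2391} \approx -0.00041824$)
$D - 2665 = - \frac{1}{2391} - 2665 = - \frac{6372016}{2391}$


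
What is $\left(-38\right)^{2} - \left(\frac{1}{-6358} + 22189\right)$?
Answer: $- \frac{131896709}{6358} \approx -20745.0$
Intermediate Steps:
$\left(-38\right)^{2} - \left(\frac{1}{-6358} + 22189\right) = 1444 - \left(- \frac{1}{6358} + 22189\right) = 1444 - \frac{141077661}{6358} = - \frac{131896709}{6358}$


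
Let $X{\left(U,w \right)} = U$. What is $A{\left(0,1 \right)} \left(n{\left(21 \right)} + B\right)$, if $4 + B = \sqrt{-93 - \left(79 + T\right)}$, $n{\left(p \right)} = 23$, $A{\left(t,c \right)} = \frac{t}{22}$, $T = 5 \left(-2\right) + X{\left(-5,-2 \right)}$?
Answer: $0$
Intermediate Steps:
$T = -15$ ($T = 5 \left(-2\right) - 5 = -10 - 5 = -15$)
$A{\left(t,c \right)} = \frac{t}{22}$ ($A{\left(t,c \right)} = t \frac{1}{22} = \frac{t}{22}$)
$B = -4 + i \sqrt{157}$ ($B = -4 + \sqrt{-93 - 64} = -4 + \sqrt{-157} = -4 + i \sqrt{157} \approx -4.0 + 12.53 i$)
$A{\left(0,1 \right)} \left(n{\left(21 \right)} + B\right) = \frac{1}{22} \cdot 0 \left(23 - \left(4 - i \sqrt{157}\right)\right) = 0 \left(19 + i \sqrt{157}\right) = 0$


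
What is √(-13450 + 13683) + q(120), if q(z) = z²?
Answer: 14400 + √233 ≈ 14415.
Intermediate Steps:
√(-13450 + 13683) + q(120) = √(-13450 + 13683) + 120² = √233 + 14400 = 14400 + √233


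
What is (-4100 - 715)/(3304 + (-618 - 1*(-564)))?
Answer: -963/650 ≈ -1.4815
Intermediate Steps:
(-4100 - 715)/(3304 + (-618 - 1*(-564))) = -4815/(3304 + (-618 + 564)) = -4815/(3304 - 54) = -4815/3250 = -4815*1/3250 = -963/650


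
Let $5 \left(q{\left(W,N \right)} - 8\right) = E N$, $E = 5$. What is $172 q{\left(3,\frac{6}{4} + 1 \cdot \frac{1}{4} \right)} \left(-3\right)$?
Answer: $-5031$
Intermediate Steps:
$q{\left(W,N \right)} = 8 + N$ ($q{\left(W,N \right)} = 8 + \frac{5 N}{5} = 8 + N$)
$172 q{\left(3,\frac{6}{4} + 1 \cdot \frac{1}{4} \right)} \left(-3\right) = 172 \left(8 + \left(\frac{6}{4} + 1 \cdot \frac{1}{4}\right)\right) \left(-3\right) = 172 \left(8 + \left(6 \cdot \frac{1}{4} + 1 \cdot \frac{1}{4}\right)\right) \left(-3\right) = 172 \left(8 + \left(\frac{3}{2} + \frac{1}{4}\right)\right) \left(-3\right) = 172 \left(8 + \frac{7}{4}\right) \left(-3\right) = 172 \cdot \frac{39}{4} \left(-3\right) = 172 \left(- \frac{117}{4}\right) = -5031$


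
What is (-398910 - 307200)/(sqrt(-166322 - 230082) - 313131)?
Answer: 44220986082/19610283913 + 282444*I*sqrt(99101)/19610283913 ≈ 2.255 + 0.0045341*I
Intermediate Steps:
(-398910 - 307200)/(sqrt(-166322 - 230082) - 313131) = -706110/(sqrt(-396404) - 313131) = -706110/(2*I*sqrt(99101) - 313131) = -706110/(-313131 + 2*I*sqrt(99101))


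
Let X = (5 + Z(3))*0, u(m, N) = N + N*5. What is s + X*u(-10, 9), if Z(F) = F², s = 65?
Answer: 65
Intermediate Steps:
u(m, N) = 6*N (u(m, N) = N + 5*N = 6*N)
X = 0 (X = (5 + 3²)*0 = (5 + 9)*0 = 14*0 = 0)
s + X*u(-10, 9) = 65 + 0*(6*9) = 65 + 0*54 = 65 + 0 = 65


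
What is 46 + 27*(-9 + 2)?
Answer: -143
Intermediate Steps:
46 + 27*(-9 + 2) = 46 + 27*(-7) = 46 - 189 = -143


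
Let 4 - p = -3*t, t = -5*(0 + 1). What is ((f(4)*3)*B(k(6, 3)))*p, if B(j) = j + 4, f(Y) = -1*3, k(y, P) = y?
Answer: 990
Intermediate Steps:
t = -5 (t = -5*1 = -5)
f(Y) = -3
B(j) = 4 + j
p = -11 (p = 4 - (-3)*(-5) = 4 - 1*15 = 4 - 15 = -11)
((f(4)*3)*B(k(6, 3)))*p = ((-3*3)*(4 + 6))*(-11) = -9*10*(-11) = -90*(-11) = 990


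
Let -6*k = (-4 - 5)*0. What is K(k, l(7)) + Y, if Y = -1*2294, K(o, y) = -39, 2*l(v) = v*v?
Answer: -2333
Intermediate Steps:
l(v) = v**2/2 (l(v) = (v*v)/2 = v**2/2)
k = 0 (k = -(-4 - 5)*0/6 = -(-3)*0/2 = -1/6*0 = 0)
Y = -2294
K(k, l(7)) + Y = -39 - 2294 = -2333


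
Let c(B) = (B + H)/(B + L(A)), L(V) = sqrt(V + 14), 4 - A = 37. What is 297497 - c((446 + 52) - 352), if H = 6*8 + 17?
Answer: 6347067689/21335 + 211*I*sqrt(19)/21335 ≈ 2.975e+5 + 0.043109*I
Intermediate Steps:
A = -33 (A = 4 - 1*37 = 4 - 37 = -33)
H = 65 (H = 48 + 17 = 65)
L(V) = sqrt(14 + V)
c(B) = (65 + B)/(B + I*sqrt(19)) (c(B) = (B + 65)/(B + sqrt(14 - 33)) = (65 + B)/(B + sqrt(-19)) = (65 + B)/(B + I*sqrt(19)))
297497 - c((446 + 52) - 352) = 297497 - (65 + ((446 + 52) - 352))/(((446 + 52) - 352) + I*sqrt(19)) = 297497 - (65 + (498 - 352))/((498 - 352) + I*sqrt(19)) = 297497 - (65 + 146)/(146 + I*sqrt(19)) = 297497 - 211/(146 + I*sqrt(19))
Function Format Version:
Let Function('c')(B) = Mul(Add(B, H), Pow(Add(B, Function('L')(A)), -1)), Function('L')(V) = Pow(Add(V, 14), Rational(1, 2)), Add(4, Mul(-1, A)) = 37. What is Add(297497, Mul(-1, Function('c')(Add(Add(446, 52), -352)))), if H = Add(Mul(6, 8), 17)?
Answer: Add(Rational(6347067689, 21335), Mul(Rational(211, 21335), I, Pow(19, Rational(1, 2)))) ≈ Add(2.9750e+5, Mul(0.043109, I))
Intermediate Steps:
A = -33 (A = Add(4, Mul(-1, 37)) = Add(4, -37) = -33)
H = 65 (H = Add(48, 17) = 65)
Function('L')(V) = Pow(Add(14, V), Rational(1, 2))
Function('c')(B) = Mul(Pow(Add(B, Mul(I, Pow(19, Rational(1, 2)))), -1), Add(65, B)) (Function('c')(B) = Mul(Add(B, 65), Pow(Add(B, Pow(Add(14, -33), Rational(1, 2))), -1)) = Mul(Add(65, B), Pow(Add(B, Pow(-19, Rational(1, 2))), -1)) = Mul(Add(65, B), Pow(Add(B, Mul(I, Pow(19, Rational(1, 2)))), -1)) = Mul(Pow(Add(B, Mul(I, Pow(19, Rational(1, 2)))), -1), Add(65, B)))
Add(297497, Mul(-1, Function('c')(Add(Add(446, 52), -352)))) = Add(297497, Mul(-1, Mul(Pow(Add(Add(Add(446, 52), -352), Mul(I, Pow(19, Rational(1, 2)))), -1), Add(65, Add(Add(446, 52), -352))))) = Add(297497, Mul(-1, Mul(Pow(Add(Add(498, -352), Mul(I, Pow(19, Rational(1, 2)))), -1), Add(65, Add(498, -352))))) = Add(297497, Mul(-1, Mul(Pow(Add(146, Mul(I, Pow(19, Rational(1, 2)))), -1), Add(65, 146)))) = Add(297497, Mul(-1, Mul(Pow(Add(146, Mul(I, Pow(19, Rational(1, 2)))), -1), 211))) = Add(297497, Mul(-1, Mul(211, Pow(Add(146, Mul(I, Pow(19, Rational(1, 2)))), -1)))) = Add(297497, Mul(-211, Pow(Add(146, Mul(I, Pow(19, Rational(1, 2)))), -1)))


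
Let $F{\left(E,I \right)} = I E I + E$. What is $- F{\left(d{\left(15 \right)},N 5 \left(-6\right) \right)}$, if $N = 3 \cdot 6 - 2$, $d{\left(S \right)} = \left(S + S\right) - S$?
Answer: $-3456015$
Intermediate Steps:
$d{\left(S \right)} = S$ ($d{\left(S \right)} = 2 S - S = S$)
$N = 16$ ($N = 18 - 2 = 16$)
$F{\left(E,I \right)} = E + E I^{2}$ ($F{\left(E,I \right)} = E I I + E = E I^{2} + E = E + E I^{2}$)
$- F{\left(d{\left(15 \right)},N 5 \left(-6\right) \right)} = - 15 \left(1 + \left(16 \cdot 5 \left(-6\right)\right)^{2}\right) = - 15 \left(1 + \left(80 \left(-6\right)\right)^{2}\right) = - 15 \left(1 + \left(-480\right)^{2}\right) = - 15 \left(1 + 230400\right) = - 15 \cdot 230401 = \left(-1\right) 3456015 = -3456015$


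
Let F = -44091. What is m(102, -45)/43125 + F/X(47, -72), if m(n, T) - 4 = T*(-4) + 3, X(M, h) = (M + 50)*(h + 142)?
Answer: -380030929/58563750 ≈ -6.4892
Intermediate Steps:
X(M, h) = (50 + M)*(142 + h)
m(n, T) = 7 - 4*T (m(n, T) = 4 + (T*(-4) + 3) = 4 + (-4*T + 3) = 4 + (3 - 4*T) = 7 - 4*T)
m(102, -45)/43125 + F/X(47, -72) = (7 - 4*(-45))/43125 - 44091/(7100 + 50*(-72) + 142*47 + 47*(-72)) = (7 + 180)*(1/43125) - 44091/(7100 - 3600 + 6674 - 3384) = 187*(1/43125) - 44091/6790 = 187/43125 - 44091*1/6790 = 187/43125 - 44091/6790 = -380030929/58563750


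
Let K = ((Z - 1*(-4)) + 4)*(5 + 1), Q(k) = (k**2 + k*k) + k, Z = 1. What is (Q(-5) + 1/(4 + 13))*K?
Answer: 41364/17 ≈ 2433.2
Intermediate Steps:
Q(k) = k + 2*k**2 (Q(k) = (k**2 + k**2) + k = 2*k**2 + k = k + 2*k**2)
K = 54 (K = ((1 - 1*(-4)) + 4)*(5 + 1) = ((1 + 4) + 4)*6 = (5 + 4)*6 = 9*6 = 54)
(Q(-5) + 1/(4 + 13))*K = (-5*(1 + 2*(-5)) + 1/(4 + 13))*54 = (-5*(1 - 10) + 1/17)*54 = (-5*(-9) + 1/17)*54 = (45 + 1/17)*54 = (766/17)*54 = 41364/17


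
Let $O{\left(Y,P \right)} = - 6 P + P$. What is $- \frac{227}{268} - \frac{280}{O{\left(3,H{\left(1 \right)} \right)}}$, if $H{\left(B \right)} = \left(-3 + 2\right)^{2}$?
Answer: $\frac{14781}{268} \approx 55.153$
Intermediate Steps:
$H{\left(B \right)} = 1$ ($H{\left(B \right)} = \left(-1\right)^{2} = 1$)
$O{\left(Y,P \right)} = - 5 P$
$- \frac{227}{268} - \frac{280}{O{\left(3,H{\left(1 \right)} \right)}} = - \frac{227}{268} - \frac{280}{\left(-5\right) 1} = \left(-227\right) \frac{1}{268} - \frac{280}{-5} = - \frac{227}{268} - -56 = - \frac{227}{268} + 56 = \frac{14781}{268}$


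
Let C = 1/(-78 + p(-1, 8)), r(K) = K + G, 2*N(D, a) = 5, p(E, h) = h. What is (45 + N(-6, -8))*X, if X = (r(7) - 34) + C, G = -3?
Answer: -39919/28 ≈ -1425.7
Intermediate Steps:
N(D, a) = 5/2 (N(D, a) = (½)*5 = 5/2)
r(K) = -3 + K (r(K) = K - 3 = -3 + K)
C = -1/70 (C = 1/(-78 + 8) = 1/(-70) = -1/70 ≈ -0.014286)
X = -2101/70 (X = ((-3 + 7) - 34) - 1/70 = (4 - 34) - 1/70 = -30 - 1/70 = -2101/70 ≈ -30.014)
(45 + N(-6, -8))*X = (45 + 5/2)*(-2101/70) = (95/2)*(-2101/70) = -39919/28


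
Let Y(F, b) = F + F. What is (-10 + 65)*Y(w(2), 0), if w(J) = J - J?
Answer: 0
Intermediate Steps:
w(J) = 0
Y(F, b) = 2*F
(-10 + 65)*Y(w(2), 0) = (-10 + 65)*(2*0) = 55*0 = 0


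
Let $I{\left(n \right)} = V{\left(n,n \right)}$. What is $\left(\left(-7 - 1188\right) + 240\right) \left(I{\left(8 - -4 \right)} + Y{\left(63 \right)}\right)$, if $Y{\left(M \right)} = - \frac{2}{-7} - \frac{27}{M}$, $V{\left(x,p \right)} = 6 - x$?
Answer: $\frac{41065}{7} \approx 5866.4$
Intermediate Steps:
$I{\left(n \right)} = 6 - n$
$Y{\left(M \right)} = \frac{2}{7} - \frac{27}{M}$ ($Y{\left(M \right)} = \left(-2\right) \left(- \frac{1}{7}\right) - \frac{27}{M} = \frac{2}{7} - \frac{27}{M}$)
$\left(\left(-7 - 1188\right) + 240\right) \left(I{\left(8 - -4 \right)} + Y{\left(63 \right)}\right) = \left(\left(-7 - 1188\right) + 240\right) \left(\left(6 - \left(8 - -4\right)\right) + \left(\frac{2}{7} - \frac{27}{63}\right)\right) = \left(\left(-7 - 1188\right) + 240\right) \left(\left(6 - \left(8 + 4\right)\right) + \left(\frac{2}{7} - \frac{3}{7}\right)\right) = \left(-1195 + 240\right) \left(\left(6 - 12\right) + \left(\frac{2}{7} - \frac{3}{7}\right)\right) = - 955 \left(\left(6 - 12\right) - \frac{1}{7}\right) = - 955 \left(-6 - \frac{1}{7}\right) = \left(-955\right) \left(- \frac{43}{7}\right) = \frac{41065}{7}$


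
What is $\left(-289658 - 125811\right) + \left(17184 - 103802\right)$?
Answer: $-502087$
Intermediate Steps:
$\left(-289658 - 125811\right) + \left(17184 - 103802\right) = -415469 + \left(17184 - 103802\right) = -415469 - 86618 = -502087$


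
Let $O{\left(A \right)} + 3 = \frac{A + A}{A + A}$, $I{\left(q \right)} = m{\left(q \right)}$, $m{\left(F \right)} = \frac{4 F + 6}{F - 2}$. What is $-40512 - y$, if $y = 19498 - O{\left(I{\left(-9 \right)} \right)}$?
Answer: $-60012$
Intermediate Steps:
$m{\left(F \right)} = \frac{6 + 4 F}{-2 + F}$
$I{\left(q \right)} = \frac{2 \left(3 + 2 q\right)}{-2 + q}$
$O{\left(A \right)} = -2$ ($O{\left(A \right)} = -3 + \frac{A + A}{A + A} = -3 + \frac{2 A}{2 A} = -3 + 2 A \frac{1}{2 A} = -3 + 1 = -2$)
$y = 19500$ ($y = 19498 - -2 = 19498 + 2 = 19500$)
$-40512 - y = -40512 - 19500 = -60012$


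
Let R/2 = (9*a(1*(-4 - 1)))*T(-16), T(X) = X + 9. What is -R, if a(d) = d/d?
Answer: 126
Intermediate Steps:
a(d) = 1
T(X) = 9 + X
R = -126 (R = 2*((9*1)*(9 - 16)) = 2*(9*(-7)) = 2*(-63) = -126)
-R = -1*(-126) = 126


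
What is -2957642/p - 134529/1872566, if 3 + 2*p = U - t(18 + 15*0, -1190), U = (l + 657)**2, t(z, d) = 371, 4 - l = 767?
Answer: -5539110476371/10169905946 ≈ -544.66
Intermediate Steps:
l = -763 (l = 4 - 1*767 = 4 - 767 = -763)
U = 11236 (U = (-763 + 657)**2 = (-106)**2 = 11236)
p = 5431 (p = -3/2 + (11236 - 1*371)/2 = -3/2 + (11236 - 371)/2 = -3/2 + (1/2)*10865 = -3/2 + 10865/2 = 5431)
-2957642/p - 134529/1872566 = -2957642/5431 - 134529/1872566 = -5539110476371/10169905946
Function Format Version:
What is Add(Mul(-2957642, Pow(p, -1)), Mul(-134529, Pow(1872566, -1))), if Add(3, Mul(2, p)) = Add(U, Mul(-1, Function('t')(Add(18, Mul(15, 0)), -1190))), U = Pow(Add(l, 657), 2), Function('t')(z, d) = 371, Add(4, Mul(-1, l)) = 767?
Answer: Rational(-5539110476371, 10169905946) ≈ -544.66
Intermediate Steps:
l = -763 (l = Add(4, Mul(-1, 767)) = Add(4, -767) = -763)
U = 11236 (U = Pow(Add(-763, 657), 2) = Pow(-106, 2) = 11236)
p = 5431 (p = Add(Rational(-3, 2), Mul(Rational(1, 2), Add(11236, Mul(-1, 371)))) = Add(Rational(-3, 2), Mul(Rational(1, 2), Add(11236, -371))) = Add(Rational(-3, 2), Mul(Rational(1, 2), 10865)) = Add(Rational(-3, 2), Rational(10865, 2)) = 5431)
Add(Mul(-2957642, Pow(p, -1)), Mul(-134529, Pow(1872566, -1))) = Add(Mul(-2957642, Pow(5431, -1)), Mul(-134529, Pow(1872566, -1))) = Add(Mul(-2957642, Rational(1, 5431)), Mul(-134529, Rational(1, 1872566))) = Add(Rational(-2957642, 5431), Rational(-134529, 1872566)) = Rational(-5539110476371, 10169905946)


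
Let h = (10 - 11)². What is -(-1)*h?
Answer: 1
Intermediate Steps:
h = 1 (h = (-1)² = 1)
-(-1)*h = -(-1) = -1*(-1) = 1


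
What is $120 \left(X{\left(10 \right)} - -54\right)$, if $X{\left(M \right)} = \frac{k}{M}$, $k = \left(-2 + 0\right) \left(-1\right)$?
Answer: $6504$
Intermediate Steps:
$k = 2$ ($k = \left(-2\right) \left(-1\right) = 2$)
$X{\left(M \right)} = \frac{2}{M}$
$120 \left(X{\left(10 \right)} - -54\right) = 120 \left(\frac{2}{10} - -54\right) = 120 \left(2 \cdot \frac{1}{10} + 54\right) = 120 \left(\frac{1}{5} + 54\right) = 120 \cdot \frac{271}{5} = 6504$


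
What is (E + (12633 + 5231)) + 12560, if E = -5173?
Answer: 25251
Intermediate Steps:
(E + (12633 + 5231)) + 12560 = (-5173 + (12633 + 5231)) + 12560 = (-5173 + 17864) + 12560 = 12691 + 12560 = 25251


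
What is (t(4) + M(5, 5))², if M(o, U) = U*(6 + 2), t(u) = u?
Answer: 1936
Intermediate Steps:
M(o, U) = 8*U (M(o, U) = U*8 = 8*U)
(t(4) + M(5, 5))² = (4 + 8*5)² = (4 + 40)² = 44² = 1936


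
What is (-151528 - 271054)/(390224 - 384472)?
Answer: -211291/2876 ≈ -73.467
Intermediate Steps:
(-151528 - 271054)/(390224 - 384472) = -422582/5752 = -422582*1/5752 = -211291/2876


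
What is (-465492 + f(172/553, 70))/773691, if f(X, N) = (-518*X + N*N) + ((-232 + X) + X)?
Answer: -84974808/142617041 ≈ -0.59583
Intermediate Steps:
f(X, N) = -232 + N² - 516*X (f(X, N) = (-518*X + N²) + (-232 + 2*X) = (N² - 518*X) + (-232 + 2*X) = -232 + N² - 516*X)
(-465492 + f(172/553, 70))/773691 = (-465492 + (-232 + 70² - 88752/553))/773691 = (-465492 + (-232 + 4900 - 88752/553))*(1/773691) = (-465492 + 2492652/553)*(1/773691) = -254924424/553*1/773691 = -84974808/142617041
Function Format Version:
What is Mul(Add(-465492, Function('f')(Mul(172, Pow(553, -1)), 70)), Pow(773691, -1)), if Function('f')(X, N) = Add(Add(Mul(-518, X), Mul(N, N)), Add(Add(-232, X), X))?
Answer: Rational(-84974808, 142617041) ≈ -0.59583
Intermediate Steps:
Function('f')(X, N) = Add(-232, Pow(N, 2), Mul(-516, X)) (Function('f')(X, N) = Add(Add(Mul(-518, X), Pow(N, 2)), Add(-232, Mul(2, X))) = Add(Add(Pow(N, 2), Mul(-518, X)), Add(-232, Mul(2, X))) = Add(-232, Pow(N, 2), Mul(-516, X)))
Mul(Add(-465492, Function('f')(Mul(172, Pow(553, -1)), 70)), Pow(773691, -1)) = Mul(Add(-465492, Add(-232, Pow(70, 2), Mul(-516, Mul(172, Pow(553, -1))))), Pow(773691, -1)) = Mul(Add(-465492, Add(-232, 4900, Mul(-516, Mul(172, Rational(1, 553))))), Rational(1, 773691)) = Mul(Add(-465492, Add(-232, 4900, Mul(-516, Rational(172, 553)))), Rational(1, 773691)) = Mul(Add(-465492, Add(-232, 4900, Rational(-88752, 553))), Rational(1, 773691)) = Mul(Add(-465492, Rational(2492652, 553)), Rational(1, 773691)) = Mul(Rational(-254924424, 553), Rational(1, 773691)) = Rational(-84974808, 142617041)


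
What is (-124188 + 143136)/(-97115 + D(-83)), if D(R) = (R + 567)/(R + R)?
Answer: -524228/2686929 ≈ -0.19510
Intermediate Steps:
D(R) = (567 + R)/(2*R) (D(R) = (567 + R)/((2*R)) = (567 + R)*(1/(2*R)) = (567 + R)/(2*R))
(-124188 + 143136)/(-97115 + D(-83)) = (-124188 + 143136)/(-97115 + (½)*(567 - 83)/(-83)) = 18948/(-97115 + (½)*(-1/83)*484) = 18948/(-97115 - 242/83) = 18948/(-8060787/83) = 18948*(-83/8060787) = -524228/2686929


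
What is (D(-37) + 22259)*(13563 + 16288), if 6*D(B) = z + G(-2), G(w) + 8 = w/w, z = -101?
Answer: 663916091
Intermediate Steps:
G(w) = -7 (G(w) = -8 + w/w = -8 + 1 = -7)
D(B) = -18 (D(B) = (-101 - 7)/6 = (⅙)*(-108) = -18)
(D(-37) + 22259)*(13563 + 16288) = (-18 + 22259)*(13563 + 16288) = 22241*29851 = 663916091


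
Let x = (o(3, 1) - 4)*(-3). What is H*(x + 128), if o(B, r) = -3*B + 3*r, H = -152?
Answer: -24016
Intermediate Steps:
x = 30 (x = ((-3*3 + 3*1) - 4)*(-3) = ((-9 + 3) - 4)*(-3) = (-6 - 4)*(-3) = -10*(-3) = 30)
H*(x + 128) = -152*(30 + 128) = -152*158 = -24016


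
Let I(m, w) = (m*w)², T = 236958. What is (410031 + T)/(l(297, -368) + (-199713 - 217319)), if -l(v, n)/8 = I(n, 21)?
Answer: -92427/68313272 ≈ -0.0013530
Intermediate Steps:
I(m, w) = m²*w²
l(v, n) = -3528*n² (l(v, n) = -8*n²*21² = -8*n²*441 = -3528*n²)
(410031 + T)/(l(297, -368) + (-199713 - 217319)) = (410031 + 236958)/(-3528*(-368)² + (-199713 - 217319)) = 646989/(-3528*135424 - 417032) = 646989/(-477775872 - 417032) = 646989/(-478192904) = 646989*(-1/478192904) = -92427/68313272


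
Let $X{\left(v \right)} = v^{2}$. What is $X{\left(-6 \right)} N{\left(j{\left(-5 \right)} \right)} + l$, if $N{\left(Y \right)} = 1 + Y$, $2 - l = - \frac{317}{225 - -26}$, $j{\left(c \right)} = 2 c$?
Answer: $- \frac{80505}{251} \approx -320.74$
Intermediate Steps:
$l = \frac{819}{251}$ ($l = 2 - - \frac{317}{225 - -26} = 2 - - \frac{317}{225 + 26} = 2 - - \frac{317}{251} = 2 + \frac{317}{251} = \frac{819}{251} \approx 3.2629$)
$X{\left(-6 \right)} N{\left(j{\left(-5 \right)} \right)} + l = \left(-6\right)^{2} \left(1 + 2 \left(-5\right)\right) + \frac{819}{251} = 36 \left(1 - 10\right) + \frac{819}{251} = 36 \left(-9\right) + \frac{819}{251} = -324 + \frac{819}{251} = - \frac{80505}{251}$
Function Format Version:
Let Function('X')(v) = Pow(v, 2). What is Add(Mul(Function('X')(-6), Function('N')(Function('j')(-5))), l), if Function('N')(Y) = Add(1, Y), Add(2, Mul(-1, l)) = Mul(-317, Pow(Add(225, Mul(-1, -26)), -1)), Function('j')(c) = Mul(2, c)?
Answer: Rational(-80505, 251) ≈ -320.74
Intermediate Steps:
l = Rational(819, 251) (l = Add(2, Mul(-1, Mul(-317, Pow(Add(225, Mul(-1, -26)), -1)))) = Add(2, Mul(-1, Mul(-317, Pow(Add(225, 26), -1)))) = Add(2, Mul(-1, Mul(-317, Pow(251, -1)))) = Add(2, Mul(-1, Mul(-317, Rational(1, 251)))) = Add(2, Mul(-1, Rational(-317, 251))) = Add(2, Rational(317, 251)) = Rational(819, 251) ≈ 3.2629)
Add(Mul(Function('X')(-6), Function('N')(Function('j')(-5))), l) = Add(Mul(Pow(-6, 2), Add(1, Mul(2, -5))), Rational(819, 251)) = Add(Mul(36, Add(1, -10)), Rational(819, 251)) = Add(Mul(36, -9), Rational(819, 251)) = Add(-324, Rational(819, 251)) = Rational(-80505, 251)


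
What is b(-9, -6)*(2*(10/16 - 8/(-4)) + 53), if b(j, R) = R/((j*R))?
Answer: -233/36 ≈ -6.4722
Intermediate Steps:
b(j, R) = 1/j (b(j, R) = R/((R*j)) = R*(1/(R*j)) = 1/j)
b(-9, -6)*(2*(10/16 - 8/(-4)) + 53) = (2*(10/16 - 8/(-4)) + 53)/(-9) = -(2*(10*(1/16) - 8*(-1/4)) + 53)/9 = -(2*(5/8 + 2) + 53)/9 = -(2*(21/8) + 53)/9 = -(21/4 + 53)/9 = -1/9*233/4 = -233/36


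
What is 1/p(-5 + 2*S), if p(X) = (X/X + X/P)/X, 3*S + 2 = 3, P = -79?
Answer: -1027/250 ≈ -4.1080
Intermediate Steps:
S = 1/3 (S = -2/3 + (1/3)*3 = -2/3 + 1 = 1/3 ≈ 0.33333)
p(X) = (1 - X/79)/X (p(X) = (X/X + X/(-79))/X = (1 + X*(-1/79))/X = (1 - X/79)/X)
1/p(-5 + 2*S) = 1/((79 - (-5 + 2*(1/3)))/(79*(-5 + 2*(1/3)))) = 1/((79 - (-5 + 2/3))/(79*(-5 + 2/3))) = 1/((79 - 1*(-13/3))/(79*(-13/3))) = 1/((1/79)*(-3/13)*(79 + 13/3)) = 1/((1/79)*(-3/13)*(250/3)) = 1/(-250/1027) = -1027/250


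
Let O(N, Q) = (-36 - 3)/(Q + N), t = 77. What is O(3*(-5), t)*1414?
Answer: -27573/31 ≈ -889.45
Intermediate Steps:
O(N, Q) = -39/(N + Q)
O(3*(-5), t)*1414 = -39/(3*(-5) + 77)*1414 = -39/(-15 + 77)*1414 = -39/62*1414 = -27573/31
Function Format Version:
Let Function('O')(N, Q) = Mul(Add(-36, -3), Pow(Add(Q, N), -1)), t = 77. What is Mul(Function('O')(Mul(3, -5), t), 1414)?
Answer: Rational(-27573, 31) ≈ -889.45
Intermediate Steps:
Function('O')(N, Q) = Mul(-39, Pow(Add(N, Q), -1))
Mul(Function('O')(Mul(3, -5), t), 1414) = Mul(Mul(-39, Pow(Add(Mul(3, -5), 77), -1)), 1414) = Mul(Mul(-39, Pow(Add(-15, 77), -1)), 1414) = Mul(Mul(-39, Pow(62, -1)), 1414) = Mul(Mul(-39, Rational(1, 62)), 1414) = Mul(Rational(-39, 62), 1414) = Rational(-27573, 31)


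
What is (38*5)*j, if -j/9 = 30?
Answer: -51300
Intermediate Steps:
j = -270 (j = -9*30 = -270)
(38*5)*j = (38*5)*(-270) = 190*(-270) = -51300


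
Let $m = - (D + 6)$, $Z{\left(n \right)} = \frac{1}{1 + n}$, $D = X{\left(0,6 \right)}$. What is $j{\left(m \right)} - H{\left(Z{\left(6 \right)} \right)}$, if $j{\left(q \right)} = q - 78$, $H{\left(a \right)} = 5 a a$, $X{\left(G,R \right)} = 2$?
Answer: $- \frac{4219}{49} \approx -86.102$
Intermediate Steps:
$D = 2$
$H{\left(a \right)} = 5 a^{2}$
$m = -8$ ($m = - (2 + 6) = \left(-1\right) 8 = -8$)
$j{\left(q \right)} = -78 + q$ ($j{\left(q \right)} = q - 78 = -78 + q$)
$j{\left(m \right)} - H{\left(Z{\left(6 \right)} \right)} = \left(-78 - 8\right) - 5 \left(\frac{1}{1 + 6}\right)^{2} = -86 - 5 \left(\frac{1}{7}\right)^{2} = -86 - \frac{5}{49} = - \frac{4219}{49}$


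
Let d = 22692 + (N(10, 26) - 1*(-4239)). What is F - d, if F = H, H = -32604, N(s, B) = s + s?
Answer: -59555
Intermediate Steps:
N(s, B) = 2*s
F = -32604
d = 26951 (d = 22692 + (2*10 - 1*(-4239)) = 22692 + (20 + 4239) = 22692 + 4259 = 26951)
F - d = -32604 - 1*26951 = -32604 - 26951 = -59555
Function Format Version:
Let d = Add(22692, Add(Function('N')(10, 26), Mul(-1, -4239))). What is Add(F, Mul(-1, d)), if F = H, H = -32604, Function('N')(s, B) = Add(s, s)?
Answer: -59555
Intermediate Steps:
Function('N')(s, B) = Mul(2, s)
F = -32604
d = 26951 (d = Add(22692, Add(Mul(2, 10), Mul(-1, -4239))) = Add(22692, Add(20, 4239)) = Add(22692, 4259) = 26951)
Add(F, Mul(-1, d)) = Add(-32604, Mul(-1, 26951)) = Add(-32604, -26951) = -59555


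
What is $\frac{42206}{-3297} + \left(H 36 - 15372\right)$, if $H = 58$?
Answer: $- \frac{43839554}{3297} \approx -13297.0$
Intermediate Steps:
$\frac{42206}{-3297} + \left(H 36 - 15372\right) = \frac{42206}{-3297} + \left(58 \cdot 36 - 15372\right) = 42206 \left(- \frac{1}{3297}\right) + \left(2088 - 15372\right) = - \frac{42206}{3297} - 13284 = - \frac{43839554}{3297}$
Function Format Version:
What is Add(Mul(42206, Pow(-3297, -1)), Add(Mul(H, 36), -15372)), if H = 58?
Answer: Rational(-43839554, 3297) ≈ -13297.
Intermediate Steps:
Add(Mul(42206, Pow(-3297, -1)), Add(Mul(H, 36), -15372)) = Add(Mul(42206, Pow(-3297, -1)), Add(Mul(58, 36), -15372)) = Add(Mul(42206, Rational(-1, 3297)), Add(2088, -15372)) = Add(Rational(-42206, 3297), -13284) = Rational(-43839554, 3297)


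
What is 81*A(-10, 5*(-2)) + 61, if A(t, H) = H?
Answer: -749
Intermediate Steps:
81*A(-10, 5*(-2)) + 61 = 81*(5*(-2)) + 61 = 81*(-10) + 61 = -810 + 61 = -749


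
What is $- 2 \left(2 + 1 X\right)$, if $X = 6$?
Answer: $-16$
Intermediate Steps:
$- 2 \left(2 + 1 X\right) = - 2 \left(2 + 1 \cdot 6\right) = - 2 \left(2 + 6\right) = \left(-2\right) 8 = -16$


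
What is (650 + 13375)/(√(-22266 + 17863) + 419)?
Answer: 1958825/59988 - 4675*I*√4403/59988 ≈ 32.654 - 5.1712*I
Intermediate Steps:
(650 + 13375)/(√(-22266 + 17863) + 419) = 14025/(√(-4403) + 419) = 14025/(I*√4403 + 419) = 14025/(419 + I*√4403)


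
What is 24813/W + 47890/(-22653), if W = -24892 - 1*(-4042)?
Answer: -520198463/157438350 ≈ -3.3041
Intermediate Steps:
W = -20850 (W = -24892 + 4042 = -20850)
24813/W + 47890/(-22653) = 24813/(-20850) + 47890/(-22653) = 24813*(-1/20850) + 47890*(-1/22653) = -8271/6950 - 47890/22653 = -520198463/157438350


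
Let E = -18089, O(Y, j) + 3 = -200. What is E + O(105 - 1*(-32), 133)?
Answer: -18292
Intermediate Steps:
O(Y, j) = -203 (O(Y, j) = -3 - 200 = -203)
E + O(105 - 1*(-32), 133) = -18089 - 203 = -18292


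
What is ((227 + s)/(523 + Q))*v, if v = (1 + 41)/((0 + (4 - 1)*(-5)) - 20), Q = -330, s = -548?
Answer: 1926/965 ≈ 1.9959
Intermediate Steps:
v = -6/5 (v = 42/((0 + 3*(-5)) - 20) = 42/((0 - 15) - 20) = 42/(-15 - 20) = 42/(-35) = 42*(-1/35) = -6/5 ≈ -1.2000)
((227 + s)/(523 + Q))*v = ((227 - 548)/(523 - 330))*(-6/5) = -321/193*(-6/5) = 1926/965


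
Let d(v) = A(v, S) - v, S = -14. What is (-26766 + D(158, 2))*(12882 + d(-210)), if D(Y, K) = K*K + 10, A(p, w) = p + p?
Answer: -339001344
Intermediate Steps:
A(p, w) = 2*p
D(Y, K) = 10 + K**2 (D(Y, K) = K**2 + 10 = 10 + K**2)
d(v) = v (d(v) = 2*v - v = v)
(-26766 + D(158, 2))*(12882 + d(-210)) = (-26766 + (10 + 2**2))*(12882 - 210) = (-26766 + (10 + 4))*12672 = (-26766 + 14)*12672 = -26752*12672 = -339001344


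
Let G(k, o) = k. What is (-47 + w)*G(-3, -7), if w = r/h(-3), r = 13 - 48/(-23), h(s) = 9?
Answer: 9382/69 ≈ 135.97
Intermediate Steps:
r = 347/23 (r = 13 - 48*(-1)/23 = 13 - 1*(-48/23) = 13 + 48/23 = 347/23 ≈ 15.087)
w = 347/207 (w = (347/23)/9 = (347/23)*(⅑) = 347/207 ≈ 1.6763)
(-47 + w)*G(-3, -7) = (-47 + 347/207)*(-3) = -9382/207*(-3) = 9382/69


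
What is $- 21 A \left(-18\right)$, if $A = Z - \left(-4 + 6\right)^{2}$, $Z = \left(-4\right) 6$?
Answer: $-10584$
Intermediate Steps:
$Z = -24$
$A = -28$ ($A = -24 - \left(-4 + 6\right)^{2} = -24 - 2^{2} = -24 - 4 = -28$)
$- 21 A \left(-18\right) = \left(-21\right) \left(-28\right) \left(-18\right) = 588 \left(-18\right) = -10584$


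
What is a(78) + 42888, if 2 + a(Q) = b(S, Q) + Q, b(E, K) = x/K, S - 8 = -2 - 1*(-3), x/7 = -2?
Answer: 1675589/39 ≈ 42964.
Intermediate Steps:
x = -14 (x = 7*(-2) = -14)
S = 9 (S = 8 + (-2 - 1*(-3)) = 8 + (-2 + 3) = 8 + 1 = 9)
b(E, K) = -14/K
a(Q) = -2 + Q - 14/Q (a(Q) = -2 + (-14/Q + Q) = -2 + (Q - 14/Q) = -2 + Q - 14/Q)
a(78) + 42888 = (-2 + 78 - 14/78) + 42888 = (-2 + 78 - 14*1/78) + 42888 = (-2 + 78 - 7/39) + 42888 = 2957/39 + 42888 = 1675589/39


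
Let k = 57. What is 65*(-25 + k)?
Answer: 2080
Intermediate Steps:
65*(-25 + k) = 65*(-25 + 57) = 65*32 = 2080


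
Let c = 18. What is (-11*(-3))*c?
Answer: 594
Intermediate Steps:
(-11*(-3))*c = -11*(-3)*18 = 33*18 = 594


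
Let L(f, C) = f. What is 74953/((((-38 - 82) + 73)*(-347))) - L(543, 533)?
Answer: -8780834/16309 ≈ -538.40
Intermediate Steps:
74953/((((-38 - 82) + 73)*(-347))) - L(543, 533) = 74953/((((-38 - 82) + 73)*(-347))) - 1*543 = 74953/(((-120 + 73)*(-347))) - 543 = 74953/((-47*(-347))) - 543 = 74953/16309 - 543 = -8780834/16309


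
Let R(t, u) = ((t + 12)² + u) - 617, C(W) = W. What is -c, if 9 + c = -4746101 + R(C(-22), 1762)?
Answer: 4744865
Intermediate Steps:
R(t, u) = -617 + u + (12 + t)² (R(t, u) = ((12 + t)² + u) - 617 = (u + (12 + t)²) - 617 = -617 + u + (12 + t)²)
c = -4744865 (c = -9 + (-4746101 + (-617 + 1762 + (12 - 22)²)) = -9 + (-4746101 + (-617 + 1762 + (-10)²)) = -9 + (-4746101 + (-617 + 1762 + 100)) = -9 + (-4746101 + 1245) = -9 - 4744856 = -4744865)
-c = -1*(-4744865) = 4744865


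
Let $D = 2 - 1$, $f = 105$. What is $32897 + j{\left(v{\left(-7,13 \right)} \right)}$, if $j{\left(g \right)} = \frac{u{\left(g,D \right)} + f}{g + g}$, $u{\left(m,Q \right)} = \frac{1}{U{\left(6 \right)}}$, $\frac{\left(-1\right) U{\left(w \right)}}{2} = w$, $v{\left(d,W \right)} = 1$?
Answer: $\frac{790787}{24} \approx 32949.0$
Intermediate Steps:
$D = 1$ ($D = 2 - 1 = 1$)
$U{\left(w \right)} = - 2 w$
$u{\left(m,Q \right)} = - \frac{1}{12}$ ($u{\left(m,Q \right)} = \frac{1}{\left(-2\right) 6} = \frac{1}{-12} = - \frac{1}{12}$)
$j{\left(g \right)} = \frac{1259}{24 g}$ ($j{\left(g \right)} = \frac{- \frac{1}{12} + 105}{g + g} = \frac{1259}{12 \cdot 2 g} = \frac{1259 \frac{1}{2 g}}{12} = \frac{1259}{24 g}$)
$32897 + j{\left(v{\left(-7,13 \right)} \right)} = 32897 + \frac{1259}{24 \cdot 1} = 32897 + \frac{1259}{24} \cdot 1 = 32897 + \frac{1259}{24} = \frac{790787}{24}$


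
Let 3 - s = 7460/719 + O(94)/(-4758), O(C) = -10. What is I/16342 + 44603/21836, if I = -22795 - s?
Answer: 197829450315379/305190934159956 ≈ 0.64822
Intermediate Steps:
s = -12619432/1710501 (s = 3 - (7460/719 - 10/(-4758)) = 3 - (7460*(1/719) - 10*(-1/4758)) = 3 - (7460/719 + 5/2379) = 3 - 1*17750935/1710501 = 3 - 17750935/1710501 = -12619432/1710501 ≈ -7.3776)
I = -38978250863/1710501 (I = -22795 - 1*(-12619432/1710501) = -22795 + 12619432/1710501 = -38978250863/1710501 ≈ -22788.)
I/16342 + 44603/21836 = -38978250863/1710501/16342 + 44603/21836 = -38978250863/1710501*1/16342 + 44603*(1/21836) = -38978250863/27953007342 + 44603/21836 = 197829450315379/305190934159956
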